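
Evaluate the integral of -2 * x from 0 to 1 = -1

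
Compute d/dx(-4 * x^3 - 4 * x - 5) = -12*x^2 - 4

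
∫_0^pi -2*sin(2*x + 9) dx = 0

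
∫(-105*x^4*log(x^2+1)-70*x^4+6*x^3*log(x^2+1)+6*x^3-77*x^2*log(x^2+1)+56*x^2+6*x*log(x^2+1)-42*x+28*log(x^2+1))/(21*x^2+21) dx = (-35*x^3 + 3*x^2 + 28*x - 21)*log(x^2 + 1)/21 + C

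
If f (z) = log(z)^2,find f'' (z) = (2 - 2*log(z))/z^2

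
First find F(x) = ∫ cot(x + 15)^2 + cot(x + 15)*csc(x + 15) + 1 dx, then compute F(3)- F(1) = csc(16) - cot(18) - csc(18) + cot(16)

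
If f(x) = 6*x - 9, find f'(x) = 6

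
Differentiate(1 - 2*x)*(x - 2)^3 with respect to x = -8*x^3 + 39*x^2 - 60*x + 28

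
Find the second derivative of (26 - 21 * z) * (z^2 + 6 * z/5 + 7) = 8/5 - 126*z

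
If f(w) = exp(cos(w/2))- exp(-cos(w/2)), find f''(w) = (exp(2*cos(w/2))*sin(w/2)^2 - exp(2*cos(w/2))*cos(w/2) - sin(w/2)^2 - cos(w/2))*exp(-cos(w/2))/4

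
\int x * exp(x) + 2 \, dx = (x - 1)*(exp(x) + 2) + C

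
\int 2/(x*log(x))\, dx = 2*log(log(x)/2) + C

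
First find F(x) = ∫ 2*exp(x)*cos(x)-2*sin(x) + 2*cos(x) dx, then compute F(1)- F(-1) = -(exp(-1) + 2)*(-sin(1) + cos(1)) + (2 + E)*(cos(1) + sin(1))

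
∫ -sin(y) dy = cos(y) + C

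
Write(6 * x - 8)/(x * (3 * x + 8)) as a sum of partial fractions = 9/(3*x + 8) - 1/x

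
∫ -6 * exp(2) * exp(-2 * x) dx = 3*exp(2 - 2*x) + C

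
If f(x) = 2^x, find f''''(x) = 2^x*log(2)^4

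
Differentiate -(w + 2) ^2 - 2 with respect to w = -2*w - 4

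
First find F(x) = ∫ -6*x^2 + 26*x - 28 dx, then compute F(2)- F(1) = -3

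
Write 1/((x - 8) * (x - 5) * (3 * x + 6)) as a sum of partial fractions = 1/(210*(x + 2)) - 1/(63*(x - 5)) + 1/(90*(x - 8))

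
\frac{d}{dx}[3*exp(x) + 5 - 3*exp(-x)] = (3*exp(2*x) + 3)*exp(-x)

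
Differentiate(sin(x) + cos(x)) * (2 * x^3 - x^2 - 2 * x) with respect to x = -2*x^3*sin(x) + 2*x^3*cos(x) + 7*x^2*sin(x) + 5*x^2*cos(x) - 4*x*cos(x) - 2*sin(x) - 2*cos(x)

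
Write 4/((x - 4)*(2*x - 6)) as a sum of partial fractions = -2/(x - 3) + 2/(x - 4)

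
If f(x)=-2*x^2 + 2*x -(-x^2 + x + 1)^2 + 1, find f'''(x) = 12 - 24*x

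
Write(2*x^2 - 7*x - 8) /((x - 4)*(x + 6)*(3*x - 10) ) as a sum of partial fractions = 41/(28*(3*x - 10)) + 53/(140*(x + 6)) - 1/(5*(x - 4))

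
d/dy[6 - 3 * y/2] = -3/2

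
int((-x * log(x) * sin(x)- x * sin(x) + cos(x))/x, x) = (log(x) + 1)*cos(x) + C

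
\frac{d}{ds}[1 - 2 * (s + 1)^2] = -4*s - 4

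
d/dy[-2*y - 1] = -2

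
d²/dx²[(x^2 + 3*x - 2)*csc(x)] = (-x^2 + 2*x^2/sin(x)^2 - 3*x - 4*x*cos(x)/sin(x) + 6*x/sin(x)^2 + 4 - 6*cos(x)/sin(x) - 4/sin(x)^2)/sin(x)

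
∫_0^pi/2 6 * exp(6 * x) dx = -1 + exp(3*pi)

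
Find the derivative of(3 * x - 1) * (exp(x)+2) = 3*x*exp(x) + 2*exp(x) + 6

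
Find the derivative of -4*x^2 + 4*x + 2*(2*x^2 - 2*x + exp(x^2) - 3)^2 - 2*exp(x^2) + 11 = 16*x^3*exp(x^2) + 32*x^3 - 16*x^2*exp(x^2) - 48*x^2 + 8*x*exp(2*x^2) - 12*x*exp(x^2) - 40*x - 8*exp(x^2) + 28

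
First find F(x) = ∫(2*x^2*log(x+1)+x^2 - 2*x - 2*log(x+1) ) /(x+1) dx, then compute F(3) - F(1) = 7*log(2)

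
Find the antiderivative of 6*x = 3*x^2 + C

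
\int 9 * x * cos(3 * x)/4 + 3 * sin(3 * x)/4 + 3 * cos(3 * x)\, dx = (3*x/4 + 1)*sin(3*x) + C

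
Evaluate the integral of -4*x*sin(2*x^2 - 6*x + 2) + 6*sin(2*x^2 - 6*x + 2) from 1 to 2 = 0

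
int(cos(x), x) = sin(x) + C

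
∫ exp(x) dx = exp(x) + C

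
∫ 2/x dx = 2*log(3*x) + C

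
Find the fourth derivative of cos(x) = cos(x)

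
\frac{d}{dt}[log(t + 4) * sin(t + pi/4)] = (t*log(t + 4)*cos(t + pi/4) + 4*log(t + 4)*cos(t + pi/4) + sin(t + pi/4))/(t + 4)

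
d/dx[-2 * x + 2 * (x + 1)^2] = 4*x + 2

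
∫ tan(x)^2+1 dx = tan(x) + C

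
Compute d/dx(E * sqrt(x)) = E/(2*sqrt(x))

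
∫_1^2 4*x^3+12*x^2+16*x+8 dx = 75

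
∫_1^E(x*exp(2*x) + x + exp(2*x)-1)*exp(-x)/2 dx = -E/2 + exp(-1)/2 + E*(-exp(-E) + exp(E))/2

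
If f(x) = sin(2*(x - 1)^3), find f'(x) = 6*(x - 1)^2*cos(2*x^3 - 6*x^2 + 6*x - 2)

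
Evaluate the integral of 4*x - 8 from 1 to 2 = -2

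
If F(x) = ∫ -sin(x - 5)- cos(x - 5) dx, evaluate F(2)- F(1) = cos(3) + sin(3) - cos(4) - sin(4)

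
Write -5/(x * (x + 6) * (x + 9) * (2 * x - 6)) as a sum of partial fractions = 5/(648*(x + 9)) - 5/(324*(x + 6)) - 5/(648*(x - 3)) + 5/(324*x)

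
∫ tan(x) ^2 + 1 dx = tan(x) + C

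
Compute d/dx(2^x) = 2^x*log(2)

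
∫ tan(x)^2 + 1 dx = tan(x) + C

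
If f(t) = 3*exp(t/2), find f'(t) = 3*exp(t/2)/2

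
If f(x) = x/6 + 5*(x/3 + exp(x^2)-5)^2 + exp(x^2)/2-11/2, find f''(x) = 40*x^3*exp(x^2)/3 + 80*x^2*exp(2*x^2) - 198*x^2*exp(x^2) + 20*x*exp(x^2) + 20*exp(2*x^2) - 99*exp(x^2) + 10/9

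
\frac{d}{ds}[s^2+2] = 2*s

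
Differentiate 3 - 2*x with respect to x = -2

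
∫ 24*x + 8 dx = 12*x^2 + 8*x + C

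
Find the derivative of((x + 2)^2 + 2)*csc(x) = (-x^2*cos(x)/sin(x) + 2*x - 4*x*cos(x)/sin(x) + 4 - 6*cos(x)/sin(x))/sin(x)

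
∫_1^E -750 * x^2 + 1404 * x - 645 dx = -2*(-4 + 5*E)^3 + 6*E*(-5 + E/3) + 1 + 25*E + 4*(-4 + 5*E)^2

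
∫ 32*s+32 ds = 16*s^2 + 32*s + C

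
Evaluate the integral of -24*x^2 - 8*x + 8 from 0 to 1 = -4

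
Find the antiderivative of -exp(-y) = exp(-y) + C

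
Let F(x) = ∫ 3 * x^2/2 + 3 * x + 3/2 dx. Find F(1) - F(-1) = 4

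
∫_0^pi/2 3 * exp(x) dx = -3 + 3*exp(pi/2)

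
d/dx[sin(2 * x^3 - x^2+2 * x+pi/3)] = 6*x^2*cos(2*x^3 - x^2 + 2*x + pi/3) - 2*x*cos(2*x^3 - x^2 + 2*x + pi/3) + 2*cos(2*x^3 - x^2 + 2*x + pi/3)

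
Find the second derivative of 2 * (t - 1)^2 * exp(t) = 2*t^2*exp(t) + 4*t*exp(t) - 2*exp(t)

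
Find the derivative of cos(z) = -sin(z)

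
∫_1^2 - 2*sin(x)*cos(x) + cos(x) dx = -sin(1) - sin(2)^2 + sin(1)^2 + sin(2)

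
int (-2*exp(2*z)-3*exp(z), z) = -(exp(z) + 2)^2 + exp(z) + C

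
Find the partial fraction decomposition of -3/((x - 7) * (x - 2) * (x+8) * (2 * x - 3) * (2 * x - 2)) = -24/(209*(2*x - 3)) - 1/(17100*(x + 8)) + 1/(36*(x - 1)) + 3/(100*(x - 2)) - 1/(3300*(x - 7))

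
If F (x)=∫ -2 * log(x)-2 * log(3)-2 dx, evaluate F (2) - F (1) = -4*log(6) + 2*log(3)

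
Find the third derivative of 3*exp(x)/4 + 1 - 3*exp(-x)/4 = (3*exp(2*x) + 3)*exp(-x)/4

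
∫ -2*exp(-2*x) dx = exp(-2*x) + C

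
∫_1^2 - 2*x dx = -3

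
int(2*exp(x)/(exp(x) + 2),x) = 2*log(exp(x) + 2) + C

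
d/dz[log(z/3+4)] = 1/(z + 12)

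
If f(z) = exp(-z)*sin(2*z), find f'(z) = (-sin(2*z) + 2*cos(2*z))*exp(-z)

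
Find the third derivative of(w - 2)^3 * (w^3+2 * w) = 120*w^3 - 360*w^2 + 336*w - 120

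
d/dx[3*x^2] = 6*x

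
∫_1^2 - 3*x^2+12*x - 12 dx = -1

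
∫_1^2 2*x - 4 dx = -1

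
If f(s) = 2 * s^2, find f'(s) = 4*s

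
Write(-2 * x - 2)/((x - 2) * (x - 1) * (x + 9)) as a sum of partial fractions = 8/(55*(x + 9)) + 2/(5*(x - 1)) - 6/(11*(x - 2))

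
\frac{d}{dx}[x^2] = 2*x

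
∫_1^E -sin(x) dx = cos(E) - cos(1)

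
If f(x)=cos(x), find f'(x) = -sin(x)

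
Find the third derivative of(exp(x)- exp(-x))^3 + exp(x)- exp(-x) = (27*exp(6*x) - 2*exp(4*x) - 2*exp(2*x) + 27)*exp(-3*x)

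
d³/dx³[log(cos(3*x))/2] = -27*sin(3*x)/cos(3*x)^3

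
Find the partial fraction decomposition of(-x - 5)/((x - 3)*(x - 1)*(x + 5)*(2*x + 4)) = -1/(30*(x + 2)) + 1/(12*(x - 1)) - 1/(20*(x - 3))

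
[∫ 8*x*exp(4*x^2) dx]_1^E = -exp(4) + exp(4*exp(2))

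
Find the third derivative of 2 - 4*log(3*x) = -8/x^3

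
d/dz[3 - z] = -1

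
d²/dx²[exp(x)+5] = exp(x)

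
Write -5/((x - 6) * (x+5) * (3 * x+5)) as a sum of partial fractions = 9/(46*(3*x + 5)) - 1/(22*(x + 5)) - 5/(253*(x - 6))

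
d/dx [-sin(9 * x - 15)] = -9*cos(9*x - 15)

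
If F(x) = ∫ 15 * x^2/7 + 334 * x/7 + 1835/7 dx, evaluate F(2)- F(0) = 4378/7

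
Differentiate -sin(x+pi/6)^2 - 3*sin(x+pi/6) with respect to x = -sin(2*x + pi/3) - 3*cos(x + pi/6)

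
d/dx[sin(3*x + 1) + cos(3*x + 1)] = 3*sqrt(2)*cos(3*x + pi/4 + 1)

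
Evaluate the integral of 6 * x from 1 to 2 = 9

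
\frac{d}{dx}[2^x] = 2^x*log(2)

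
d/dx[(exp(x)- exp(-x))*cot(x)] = (exp(2*x)/tan(x) - exp(2*x)/sin(x)^2 + 1/tan(x) + sin(x)^(-2))*exp(-x)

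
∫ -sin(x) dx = cos(x) + C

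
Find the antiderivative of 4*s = 2*s^2 + C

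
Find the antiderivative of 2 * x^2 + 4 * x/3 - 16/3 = 2*x^3/3 + 2*x^2/3 - 16*x/3 + C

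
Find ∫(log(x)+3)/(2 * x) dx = (log(x) + 6)*log(x)/4 + C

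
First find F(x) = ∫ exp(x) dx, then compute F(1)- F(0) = -1 + E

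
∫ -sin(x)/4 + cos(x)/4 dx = sqrt(2)*sin(x + pi/4)/4 + C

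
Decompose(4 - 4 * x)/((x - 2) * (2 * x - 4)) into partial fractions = -2/(x - 2) - 2/(x - 2)^2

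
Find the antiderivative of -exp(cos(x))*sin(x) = exp(cos(x)) + C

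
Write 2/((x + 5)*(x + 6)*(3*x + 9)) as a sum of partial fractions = 2/(9*(x + 6)) - 1/(3*(x + 5)) + 1/(9*(x + 3))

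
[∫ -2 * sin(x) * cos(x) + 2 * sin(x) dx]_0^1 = (-1 + cos(1))^2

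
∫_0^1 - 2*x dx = -1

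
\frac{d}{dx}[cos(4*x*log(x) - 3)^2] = -4*log(x)*sin(8*x*log(x) - 6) - 4*sin(8*x*log(x) - 6)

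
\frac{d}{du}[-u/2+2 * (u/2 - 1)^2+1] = u - 5/2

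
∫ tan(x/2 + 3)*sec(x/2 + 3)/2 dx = sec(x/2 + 3) + C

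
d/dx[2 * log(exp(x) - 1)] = 2*exp(x)/(exp(x) - 1)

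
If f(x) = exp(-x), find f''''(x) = exp(-x)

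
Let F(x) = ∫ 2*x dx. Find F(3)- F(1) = 8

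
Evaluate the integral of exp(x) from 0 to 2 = -1 + exp(2)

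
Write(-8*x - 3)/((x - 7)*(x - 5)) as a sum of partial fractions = 43/(2*(x - 5)) - 59/(2*(x - 7))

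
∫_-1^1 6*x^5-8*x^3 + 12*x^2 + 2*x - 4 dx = 0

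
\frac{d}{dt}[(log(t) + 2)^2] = (2*log(t) + 4)/t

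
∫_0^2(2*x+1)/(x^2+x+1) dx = -log(2) + log(14)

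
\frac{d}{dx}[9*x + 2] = 9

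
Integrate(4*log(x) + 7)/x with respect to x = 2*(log(x) + 2)^2 - log(x) + C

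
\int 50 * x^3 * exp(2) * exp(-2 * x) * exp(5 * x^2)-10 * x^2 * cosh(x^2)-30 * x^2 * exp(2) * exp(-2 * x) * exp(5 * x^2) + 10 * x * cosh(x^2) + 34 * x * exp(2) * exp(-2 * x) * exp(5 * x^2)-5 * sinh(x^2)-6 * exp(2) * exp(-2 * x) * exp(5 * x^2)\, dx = -5*(x - 1)*sinh(x^2) + (5*x^2 - 2*x + 2)*exp(5*x^2 - 2*x + 2) + C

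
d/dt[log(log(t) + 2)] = 1/(t*log(t) + 2*t)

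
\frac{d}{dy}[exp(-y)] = -exp(-y)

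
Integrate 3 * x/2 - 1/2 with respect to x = 3*x^2/4 - x/2 + C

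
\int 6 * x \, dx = 3*x^2 + C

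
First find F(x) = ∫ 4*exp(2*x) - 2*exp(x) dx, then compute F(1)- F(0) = 2*E*(-1 + E)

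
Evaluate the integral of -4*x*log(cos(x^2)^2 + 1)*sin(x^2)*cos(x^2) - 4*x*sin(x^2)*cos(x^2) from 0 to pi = -2*log(2) + (cos(pi^2)^2 + 1)*log(cos(pi^2)^2 + 1)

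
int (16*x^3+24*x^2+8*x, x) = 4*x^4 + 8*x^3 + 4*x^2 + C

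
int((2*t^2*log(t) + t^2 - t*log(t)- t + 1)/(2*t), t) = (t^2 - t + 1)*log(t)/2 + C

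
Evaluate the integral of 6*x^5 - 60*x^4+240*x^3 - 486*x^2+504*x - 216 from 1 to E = -4 + (-1 + (-2 + E)^3)^2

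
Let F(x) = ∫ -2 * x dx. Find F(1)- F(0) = -1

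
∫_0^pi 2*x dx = pi^2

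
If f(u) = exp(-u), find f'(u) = -exp(-u)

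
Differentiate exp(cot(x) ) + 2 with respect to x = -exp(1/tan(x))/sin(x)^2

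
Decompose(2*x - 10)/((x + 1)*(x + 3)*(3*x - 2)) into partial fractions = -78/(55*(3*x - 2)) - 8/(11*(x + 3)) + 6/(5*(x + 1))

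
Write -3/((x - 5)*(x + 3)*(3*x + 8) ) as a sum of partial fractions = 27/(23*(3*x + 8)) - 3/(8*(x + 3)) - 3/(184*(x - 5))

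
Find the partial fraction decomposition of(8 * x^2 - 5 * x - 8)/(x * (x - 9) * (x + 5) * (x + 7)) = -419/(224*(x + 7)) + 31/(20*(x + 5)) + 85/(288*(x - 9)) + 8/(315*x)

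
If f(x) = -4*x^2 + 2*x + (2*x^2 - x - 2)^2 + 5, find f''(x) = 48*x^2 - 24*x - 22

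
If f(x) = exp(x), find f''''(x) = exp(x)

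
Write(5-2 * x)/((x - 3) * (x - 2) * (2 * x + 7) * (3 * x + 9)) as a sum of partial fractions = -32/(143*(2*x + 7)) + 11/(90*(x + 3)) - 1/(165*(x - 2)) - 1/(234*(x - 3))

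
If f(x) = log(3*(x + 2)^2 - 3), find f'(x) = (2*x + 4)/(x^2 + 4*x + 3)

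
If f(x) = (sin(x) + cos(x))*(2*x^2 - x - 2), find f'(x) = 2*sqrt(2)*x^2*cos(x + pi/4) + 5*x*sin(x) + 3*x*cos(x) + sin(x) - 3*cos(x)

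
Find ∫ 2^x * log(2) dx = 2^x + C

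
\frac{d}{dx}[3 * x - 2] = 3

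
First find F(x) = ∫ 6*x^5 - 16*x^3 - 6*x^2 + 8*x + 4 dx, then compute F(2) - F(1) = 5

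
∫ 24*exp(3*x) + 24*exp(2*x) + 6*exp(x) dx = (2*exp(x) + 1)^3 + C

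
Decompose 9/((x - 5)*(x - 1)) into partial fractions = -9/(4*(x - 1)) + 9/(4*(x - 5))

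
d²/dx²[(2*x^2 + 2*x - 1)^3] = 240*x^4 + 480*x^3 + 144*x^2 - 96*x - 12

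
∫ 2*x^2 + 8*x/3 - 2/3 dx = 2*x^3/3 + 4*x^2/3 - 2*x/3 + C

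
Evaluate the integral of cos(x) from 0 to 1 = sin(1)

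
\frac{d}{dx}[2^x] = 2^x*log(2)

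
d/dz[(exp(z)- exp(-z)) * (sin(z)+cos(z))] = 2*(exp(2*z)*cos(z) + sin(z))*exp(-z)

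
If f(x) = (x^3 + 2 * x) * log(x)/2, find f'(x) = 3*x^2*log(x)/2 + x^2/2 + log(x) + 1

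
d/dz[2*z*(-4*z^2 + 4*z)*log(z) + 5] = -24*z^2*log(z) - 8*z^2 + 16*z*log(z) + 8*z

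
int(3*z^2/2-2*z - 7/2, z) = z^3/2 - z^2 - 7*z/2 + C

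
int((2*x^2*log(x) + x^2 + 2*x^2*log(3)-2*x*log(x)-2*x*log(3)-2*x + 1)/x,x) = (x - 1)^2*log(3*x) + C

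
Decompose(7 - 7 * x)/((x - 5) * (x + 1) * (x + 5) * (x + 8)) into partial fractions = -3/(13*(x + 8)) + 7/(20*(x + 5)) - 1/(12*(x + 1)) - 7/(195*(x - 5))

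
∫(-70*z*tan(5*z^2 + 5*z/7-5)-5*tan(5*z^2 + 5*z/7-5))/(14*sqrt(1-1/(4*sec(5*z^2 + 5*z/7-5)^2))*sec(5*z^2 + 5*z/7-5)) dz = acsc(2/cos(5*(z^2 + z/7 - 1))) + C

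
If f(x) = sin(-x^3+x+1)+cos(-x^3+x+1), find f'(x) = sqrt(2)*(1 - 3*x^2)*sin(x^3 - x - 1 + pi/4)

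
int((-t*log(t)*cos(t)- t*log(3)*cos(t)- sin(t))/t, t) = -log(3*t)*sin(t) + C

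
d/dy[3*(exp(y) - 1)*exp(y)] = 6*exp(2*y) - 3*exp(y)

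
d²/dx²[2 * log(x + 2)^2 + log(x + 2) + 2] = (3 - 4*log(x + 2))/(x^2 + 4*x + 4)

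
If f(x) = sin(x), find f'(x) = cos(x)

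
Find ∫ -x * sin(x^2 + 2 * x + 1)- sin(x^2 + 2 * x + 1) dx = cos((x + 1)^2)/2 + C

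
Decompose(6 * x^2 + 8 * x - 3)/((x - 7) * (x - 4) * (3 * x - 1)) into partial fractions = 3/(220*(3*x - 1)) - 125/(33*(x - 4)) + 347/(60*(x - 7))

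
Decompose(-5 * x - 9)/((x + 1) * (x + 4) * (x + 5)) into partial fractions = 4/(x + 5) - 11/(3*(x + 4)) - 1/(3*(x + 1))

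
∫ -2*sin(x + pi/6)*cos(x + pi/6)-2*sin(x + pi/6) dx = (cos(x + pi/6) + 1)^2 + C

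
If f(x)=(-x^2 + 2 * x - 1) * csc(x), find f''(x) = (x^2 - 2*x^2/sin(x)^2 - 2*x + 4*x*cos(x)/sin(x) + 4*x/sin(x)^2 - 1 - 4*cos(x)/sin(x) - 2/sin(x)^2)/sin(x)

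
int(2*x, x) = x^2 + C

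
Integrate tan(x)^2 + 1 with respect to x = tan(x) + C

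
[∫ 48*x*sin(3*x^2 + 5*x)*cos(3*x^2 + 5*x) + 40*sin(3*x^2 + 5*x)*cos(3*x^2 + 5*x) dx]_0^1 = 4*sin(8)^2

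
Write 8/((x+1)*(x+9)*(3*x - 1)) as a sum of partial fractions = 9/(14*(3*x - 1)) + 1/(28*(x + 9)) - 1/(4*(x + 1))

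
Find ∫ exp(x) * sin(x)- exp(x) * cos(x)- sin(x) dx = (1 - exp(x))*cos(x) + C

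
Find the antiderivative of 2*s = s^2 + C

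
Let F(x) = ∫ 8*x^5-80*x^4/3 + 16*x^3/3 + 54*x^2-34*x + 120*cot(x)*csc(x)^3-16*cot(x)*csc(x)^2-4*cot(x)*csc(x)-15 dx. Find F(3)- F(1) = -40*csc(3)^3 - 8*csc(1)^2 - 4*csc(1) + 4*csc(3) + 40*csc(1)^3 + 266/3 + 8*csc(3)^2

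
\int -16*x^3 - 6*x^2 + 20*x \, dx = -4*x^4 - 2*x^3 + 10*x^2 + C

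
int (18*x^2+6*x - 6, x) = 6*x^3 + 3*x^2 - 6*x + C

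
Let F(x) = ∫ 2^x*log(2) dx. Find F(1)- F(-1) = 3/2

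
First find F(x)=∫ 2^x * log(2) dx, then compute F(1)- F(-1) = 3/2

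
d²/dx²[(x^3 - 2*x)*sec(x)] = (-x^3 + 2*x^3/cos(x)^2 + 6*x^2*sin(x)/cos(x) + 8*x - 4*x/cos(x)^2 - 4*sin(x)/cos(x))/cos(x)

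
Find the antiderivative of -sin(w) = cos(w) + C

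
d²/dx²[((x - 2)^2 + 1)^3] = 30*x^4 - 240*x^3 + 756*x^2 - 1104*x + 630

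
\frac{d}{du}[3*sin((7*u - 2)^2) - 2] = 42*(7*u - 2)*cos(49*u^2 - 28*u + 4)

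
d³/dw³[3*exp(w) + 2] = 3*exp(w)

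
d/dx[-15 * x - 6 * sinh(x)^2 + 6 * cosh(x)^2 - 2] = -15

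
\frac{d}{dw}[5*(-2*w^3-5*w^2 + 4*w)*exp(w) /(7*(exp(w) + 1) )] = (-10*w^3*exp(w) - 30*w^2*exp(2*w) - 55*w^2*exp(w) - 50*w*exp(2*w) - 30*w*exp(w) + 20*exp(2*w) + 20*exp(w))/(7*exp(2*w) + 14*exp(w) + 7)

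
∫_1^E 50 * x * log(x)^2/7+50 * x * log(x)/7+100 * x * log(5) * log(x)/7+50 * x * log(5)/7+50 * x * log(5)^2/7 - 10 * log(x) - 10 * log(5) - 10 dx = -10*E*log(5*E) - 25*log(5)^2/7 + 10*log(5) + 25*exp(2)*log(5*E)^2/7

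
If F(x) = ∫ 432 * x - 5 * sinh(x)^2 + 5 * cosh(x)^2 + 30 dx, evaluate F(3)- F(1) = 1798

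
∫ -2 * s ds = -s^2 + C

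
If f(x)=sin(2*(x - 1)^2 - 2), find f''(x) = -16*x^2*sin(2*x*(x - 2)) + 32*x*sin(2*x*(x - 2)) - 16*sin(2*x*(x - 2)) + 4*cos(2*x^2 - 4*x)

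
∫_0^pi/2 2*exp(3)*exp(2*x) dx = -exp(3) + exp(3 + pi)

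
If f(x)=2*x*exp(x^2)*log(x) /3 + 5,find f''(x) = (8*x^4*exp(x^2)*log(x) + 12*x^2*exp(x^2)*log(x) + 8*x^2*exp(x^2) + 2*exp(x^2))/(3*x)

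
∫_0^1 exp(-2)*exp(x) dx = -exp(-2) + exp(-1)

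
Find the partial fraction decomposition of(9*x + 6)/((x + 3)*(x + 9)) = 25/(2*(x + 9)) - 7/(2*(x + 3))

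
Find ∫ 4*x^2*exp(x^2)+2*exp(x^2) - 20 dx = 2*x*(exp(x^2) - 10) + C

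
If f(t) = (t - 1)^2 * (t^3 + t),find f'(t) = 5*t^4 - 8*t^3 + 6*t^2 - 4*t + 1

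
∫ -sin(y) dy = cos(y) + C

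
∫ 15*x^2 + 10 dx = 5*x^3 + 10*x + C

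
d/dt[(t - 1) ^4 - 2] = 4*t^3 - 12*t^2 + 12*t - 4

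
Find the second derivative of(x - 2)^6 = 30*x^4 - 240*x^3 + 720*x^2 - 960*x + 480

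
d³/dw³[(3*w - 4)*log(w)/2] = (-3*w - 8)/(2*w^3)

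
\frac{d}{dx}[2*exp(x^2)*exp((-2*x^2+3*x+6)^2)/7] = 32*x^3*exp(4*x^4 - 12*x^3 - 14*x^2 + 36*x + 36)/7 - 72*x^2*exp(4*x^4 - 12*x^3 - 14*x^2 + 36*x + 36)/7 - 8*x*exp(4*x^4 - 12*x^3 - 14*x^2 + 36*x + 36) + 72*exp(4*x^4 - 12*x^3 - 14*x^2 + 36*x + 36)/7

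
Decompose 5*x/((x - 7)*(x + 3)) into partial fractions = 3/(2*(x + 3)) + 7/(2*(x - 7))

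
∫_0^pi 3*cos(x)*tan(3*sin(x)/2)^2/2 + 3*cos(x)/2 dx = 0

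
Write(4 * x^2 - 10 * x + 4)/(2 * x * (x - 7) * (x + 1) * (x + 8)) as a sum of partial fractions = -17/(84*(x + 8)) + 9/(56*(x + 1)) + 13/(168*(x - 7)) - 1/(28*x)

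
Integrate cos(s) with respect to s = sin(s) + C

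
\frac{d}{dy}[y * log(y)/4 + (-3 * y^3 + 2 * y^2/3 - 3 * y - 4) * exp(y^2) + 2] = -6*y^4*exp(y^2) + 4*y^3*exp(y^2)/3 - 15*y^2*exp(y^2) - 20*y*exp(y^2)/3 - 3*exp(y^2) + log(y)/4 + 1/4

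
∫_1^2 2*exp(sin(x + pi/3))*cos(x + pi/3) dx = -2*exp(sin(1 + pi/3)) + 2*exp(sin(pi/3 + 2))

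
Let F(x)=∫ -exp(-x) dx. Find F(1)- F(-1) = -E + exp(-1)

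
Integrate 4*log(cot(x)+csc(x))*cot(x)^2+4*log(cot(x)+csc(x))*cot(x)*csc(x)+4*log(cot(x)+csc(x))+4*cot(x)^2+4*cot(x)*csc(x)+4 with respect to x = -4*(cot(x) + csc(x))*log(cot(x) + csc(x)) + C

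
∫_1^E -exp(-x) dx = -exp(-1) + exp(-E)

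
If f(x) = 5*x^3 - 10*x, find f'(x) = 15*x^2 - 10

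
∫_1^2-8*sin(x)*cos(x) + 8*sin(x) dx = -4*(-1 + cos(1))^2 + 4*(-1 + cos(2))^2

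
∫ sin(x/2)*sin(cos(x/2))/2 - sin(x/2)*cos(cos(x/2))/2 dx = sqrt(2)*sin(cos(x/2) + pi/4) + C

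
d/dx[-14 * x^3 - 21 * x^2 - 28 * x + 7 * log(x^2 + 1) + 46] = (-42*x^4 - 42*x^3 - 70*x^2 - 28*x - 28)/(x^2 + 1)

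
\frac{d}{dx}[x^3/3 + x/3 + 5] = x^2 + 1/3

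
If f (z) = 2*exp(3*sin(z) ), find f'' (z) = 6*(-sin(z) + 3*cos(z)^2)*exp(3*sin(z))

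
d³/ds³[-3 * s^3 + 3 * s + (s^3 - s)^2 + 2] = 120*s^3 - 48*s - 18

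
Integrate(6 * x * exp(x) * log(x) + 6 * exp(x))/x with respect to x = 6*exp(x)*log(x) + C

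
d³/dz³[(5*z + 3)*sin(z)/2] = -5*z*cos(z)/2 - 15*sin(z)/2 - 3*cos(z)/2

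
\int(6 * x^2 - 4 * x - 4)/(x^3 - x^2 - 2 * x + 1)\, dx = 2*log(-x^3 + x^2 + 2*x - 1) + C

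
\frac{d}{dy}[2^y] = 2^y*log(2)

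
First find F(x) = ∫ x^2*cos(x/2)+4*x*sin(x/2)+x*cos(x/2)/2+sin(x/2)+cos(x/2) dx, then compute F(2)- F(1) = -5*sin(1/2) + 12*sin(1)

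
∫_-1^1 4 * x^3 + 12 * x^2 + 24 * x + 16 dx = 40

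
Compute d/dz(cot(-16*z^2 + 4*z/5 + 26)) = 4*(8*z - 1/5)/sin(-16*z^2 + 4*z/5 + 26)^2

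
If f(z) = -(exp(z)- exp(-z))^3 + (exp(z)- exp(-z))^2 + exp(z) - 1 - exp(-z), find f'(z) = (-3*exp(6*z) + 2*exp(5*z) + 4*exp(4*z) + 4*exp(2*z) - 2*exp(z) - 3)*exp(-3*z)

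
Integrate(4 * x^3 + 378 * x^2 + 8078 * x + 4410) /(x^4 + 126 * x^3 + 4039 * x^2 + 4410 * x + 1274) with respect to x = log((x^2 + 63*x + 35)^2/49 + 1) + C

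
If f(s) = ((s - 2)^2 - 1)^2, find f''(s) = 12*s^2 - 48*s + 44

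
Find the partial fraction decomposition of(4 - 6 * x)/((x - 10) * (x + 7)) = -46/(17*(x + 7)) - 56/(17*(x - 10))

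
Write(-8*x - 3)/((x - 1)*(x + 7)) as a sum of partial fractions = -53/(8*(x + 7)) - 11/(8*(x - 1))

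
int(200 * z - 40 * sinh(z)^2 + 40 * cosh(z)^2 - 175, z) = 100*z^2 - 135*z + C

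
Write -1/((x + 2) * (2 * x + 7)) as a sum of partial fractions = 2/(3*(2*x + 7)) - 1/(3*(x + 2))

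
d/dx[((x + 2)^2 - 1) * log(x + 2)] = (2*x^2*log(x + 2) + x^2 + 8*x*log(x + 2) + 4*x + 8*log(x + 2) + 3)/(x + 2)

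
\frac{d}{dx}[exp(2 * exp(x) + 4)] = 2*exp(x + 2*exp(x) + 4)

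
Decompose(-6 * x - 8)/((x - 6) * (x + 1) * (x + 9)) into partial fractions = 23/(60*(x + 9)) + 1/(28*(x + 1)) - 44/(105*(x - 6))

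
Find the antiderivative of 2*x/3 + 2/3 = x^2/3 + 2*x/3 + C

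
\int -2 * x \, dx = -x^2 + C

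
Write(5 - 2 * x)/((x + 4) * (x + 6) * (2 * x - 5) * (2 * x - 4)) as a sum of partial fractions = -1/(32*(x + 6)) + 1/(24*(x + 4)) - 1/(96*(x - 2))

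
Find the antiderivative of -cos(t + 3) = -sin(t + 3) + C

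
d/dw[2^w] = 2^w*log(2)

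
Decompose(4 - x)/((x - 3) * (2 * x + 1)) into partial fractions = -9/(7*(2*x + 1)) + 1/(7*(x - 3))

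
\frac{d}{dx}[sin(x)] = cos(x)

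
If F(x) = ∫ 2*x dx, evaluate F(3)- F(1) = 8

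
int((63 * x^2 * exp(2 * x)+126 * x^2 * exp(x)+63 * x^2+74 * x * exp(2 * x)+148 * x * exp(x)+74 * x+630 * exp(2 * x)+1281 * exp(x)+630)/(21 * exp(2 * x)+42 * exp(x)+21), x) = ((exp(x) + 1)*(21*x^3 + 37*x^2 + 630*x + 210)/21 + exp(x))/(exp(x) + 1) + C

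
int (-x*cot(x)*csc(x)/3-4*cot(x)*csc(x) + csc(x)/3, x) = (x/3 + 4)*csc(x) + C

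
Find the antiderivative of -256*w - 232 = -128*w^2 - 232*w + C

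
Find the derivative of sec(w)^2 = 2*tan(w)*sec(w)^2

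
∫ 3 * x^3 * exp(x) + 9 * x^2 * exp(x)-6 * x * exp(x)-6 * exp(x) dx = 3*x*(x^2 - 2)*exp(x) + C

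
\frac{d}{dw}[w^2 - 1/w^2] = (2*w^4 + 2)/w^3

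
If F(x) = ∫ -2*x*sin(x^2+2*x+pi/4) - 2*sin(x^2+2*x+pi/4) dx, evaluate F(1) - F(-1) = -sin(pi/4 + 1) + cos(pi/4 + 3)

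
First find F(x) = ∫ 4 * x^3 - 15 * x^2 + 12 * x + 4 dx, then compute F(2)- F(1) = 2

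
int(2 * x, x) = x^2 + C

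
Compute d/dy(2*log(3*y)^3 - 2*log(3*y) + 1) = (6*log(y)^2 + 12*log(3)*log(y) - 2 + 6*log(3)^2)/y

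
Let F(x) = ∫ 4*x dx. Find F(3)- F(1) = 16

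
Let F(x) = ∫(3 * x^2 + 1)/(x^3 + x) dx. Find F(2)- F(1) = -log(6) + log(30)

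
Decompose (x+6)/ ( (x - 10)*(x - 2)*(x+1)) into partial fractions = 5/(33*(x + 1)) - 1/(3*(x - 2)) + 2/(11*(x - 10))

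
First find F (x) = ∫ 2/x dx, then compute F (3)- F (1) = 2*log(3)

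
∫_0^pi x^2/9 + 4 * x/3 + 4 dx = -8 + (pi/3 + 2)^3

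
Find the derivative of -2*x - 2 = -2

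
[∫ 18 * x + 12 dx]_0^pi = -4 + (2 + 3*pi)^2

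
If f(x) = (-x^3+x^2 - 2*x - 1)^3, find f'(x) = -9*x^8 + 24*x^7 - 63*x^6 + 60*x^5 - 60*x^4 - 12*x^3 + 3*x^2 - 18*x - 6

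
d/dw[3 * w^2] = 6*w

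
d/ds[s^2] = 2*s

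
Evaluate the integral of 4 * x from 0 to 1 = 2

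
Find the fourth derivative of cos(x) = cos(x)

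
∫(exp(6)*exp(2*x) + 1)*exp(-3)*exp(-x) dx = 2*sinh(x + 3) + C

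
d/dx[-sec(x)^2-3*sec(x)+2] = -(3 + 2/cos(x))*sin(x)/cos(x)^2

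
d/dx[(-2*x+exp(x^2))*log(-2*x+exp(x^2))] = 2*x*exp(x^2)*log(-2*x + exp(x^2)) + 2*x*exp(x^2) - 2*log(-2*x + exp(x^2)) - 2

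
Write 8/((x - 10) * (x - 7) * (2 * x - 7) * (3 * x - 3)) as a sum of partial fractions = 64/(1365*(2*x - 7)) - 4/(405*(x - 1)) - 4/(189*(x - 7)) + 8/(1053*(x - 10))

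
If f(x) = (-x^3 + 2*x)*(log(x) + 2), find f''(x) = (-6*x^2*log(x) - 17*x^2 + 2)/x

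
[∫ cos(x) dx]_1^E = -sin(1) + sin(E)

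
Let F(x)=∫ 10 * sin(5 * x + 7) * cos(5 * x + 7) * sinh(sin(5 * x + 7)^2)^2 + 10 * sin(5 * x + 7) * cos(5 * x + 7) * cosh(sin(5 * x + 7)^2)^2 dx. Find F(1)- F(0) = -sinh(2*sin(7)^2)/2 + sinh(2*sin(12)^2)/2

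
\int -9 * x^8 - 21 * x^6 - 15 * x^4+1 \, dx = -x^9 - 3*x^7 - 3*x^5 + x + C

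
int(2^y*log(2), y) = 2^y + C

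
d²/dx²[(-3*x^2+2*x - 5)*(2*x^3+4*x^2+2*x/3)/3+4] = -40*x^3 - 32*x^2 - 8*x - 112/9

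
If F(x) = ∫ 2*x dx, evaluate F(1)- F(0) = 1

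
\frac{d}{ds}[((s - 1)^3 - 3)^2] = 6*s^5 - 30*s^4 + 60*s^3 - 78*s^2 + 66*s - 24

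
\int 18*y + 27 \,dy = 9*y^2 + 27*y + C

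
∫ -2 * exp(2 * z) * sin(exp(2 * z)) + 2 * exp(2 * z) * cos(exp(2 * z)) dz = sqrt(2)*sin(exp(2*z) + pi/4) + C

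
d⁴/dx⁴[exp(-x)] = exp(-x)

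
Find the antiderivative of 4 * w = 2*w^2 + C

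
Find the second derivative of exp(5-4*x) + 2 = 16*exp(5 - 4*x)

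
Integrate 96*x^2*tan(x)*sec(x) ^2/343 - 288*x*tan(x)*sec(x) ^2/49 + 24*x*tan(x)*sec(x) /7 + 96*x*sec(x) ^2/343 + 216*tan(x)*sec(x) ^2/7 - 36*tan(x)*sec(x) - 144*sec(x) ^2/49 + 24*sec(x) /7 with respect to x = 12*(98*x + (2*x - 21)^2/cos(x) - 1029)/(343*cos(x)) + C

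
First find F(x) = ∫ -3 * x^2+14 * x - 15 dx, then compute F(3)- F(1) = 0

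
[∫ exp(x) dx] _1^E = -E + exp(E)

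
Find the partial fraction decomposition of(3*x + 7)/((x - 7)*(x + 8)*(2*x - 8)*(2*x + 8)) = 17/(2880*(x + 8)) - 5/(1408*(x + 4)) - 19/(1152*(x - 4)) + 7/(495*(x - 7))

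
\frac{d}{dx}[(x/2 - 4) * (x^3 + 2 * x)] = 2*x^3 - 12*x^2 + 2*x - 8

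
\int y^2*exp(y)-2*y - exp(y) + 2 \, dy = (y - 1)^2*(exp(y) - 1) + C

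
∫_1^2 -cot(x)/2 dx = log(sin(1))/2 - log(sin(2))/2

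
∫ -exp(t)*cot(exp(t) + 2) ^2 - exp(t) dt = cot(exp(t) + 2) + C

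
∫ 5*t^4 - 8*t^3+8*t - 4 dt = t^5 - 2*t^4 + 4*t^2 - 4*t + C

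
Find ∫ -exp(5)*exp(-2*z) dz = exp(5 - 2*z)/2 + C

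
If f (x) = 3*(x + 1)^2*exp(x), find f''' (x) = 3*x^2*exp(x) + 24*x*exp(x) + 39*exp(x)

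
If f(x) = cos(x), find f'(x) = -sin(x)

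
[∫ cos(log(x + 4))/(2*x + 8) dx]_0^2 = -sin(log(4))/2 + sin(log(6))/2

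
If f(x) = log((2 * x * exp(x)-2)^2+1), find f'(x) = (8*x^2*exp(2*x) + 8*x*exp(2*x) - 8*x*exp(x) - 8*exp(x))/(4*x^2*exp(2*x) - 8*x*exp(x) + 5)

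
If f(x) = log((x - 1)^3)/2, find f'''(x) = 3/(x^3 - 3*x^2 + 3*x - 1)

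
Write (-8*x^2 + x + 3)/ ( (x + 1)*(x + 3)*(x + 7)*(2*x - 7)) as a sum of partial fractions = -244/(819*(2*x - 7)) + 11/(14*(x + 7)) - 9/(13*(x + 3)) + 1/(18*(x + 1))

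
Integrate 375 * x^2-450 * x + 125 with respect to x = 125*x^3 - 225*x^2 + 125*x + C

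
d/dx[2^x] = 2^x*log(2)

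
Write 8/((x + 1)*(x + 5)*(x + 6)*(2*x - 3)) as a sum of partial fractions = 64/(975*(2*x - 3)) - 8/(75*(x + 6)) + 2/(13*(x + 5)) - 2/(25*(x + 1))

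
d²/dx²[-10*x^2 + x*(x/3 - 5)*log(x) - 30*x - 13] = (2*x*log(x) - 57*x - 15)/(3*x)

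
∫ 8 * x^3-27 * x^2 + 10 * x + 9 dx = 2*x^4 - 9*x^3 + 5*x^2 + 9*x + C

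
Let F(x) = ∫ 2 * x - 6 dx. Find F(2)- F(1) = -3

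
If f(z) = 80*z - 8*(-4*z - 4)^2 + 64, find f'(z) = -256*z - 176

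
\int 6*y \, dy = 3*y^2 + C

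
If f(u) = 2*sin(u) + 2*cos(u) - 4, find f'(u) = -2*sin(u) + 2*cos(u)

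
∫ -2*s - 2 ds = -s^2 - 2*s + C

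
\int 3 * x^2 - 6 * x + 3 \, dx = x^3 - 3*x^2 + 3*x + C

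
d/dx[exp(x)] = exp(x)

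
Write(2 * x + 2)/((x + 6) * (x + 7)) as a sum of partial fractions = 12/(x + 7) - 10/(x + 6)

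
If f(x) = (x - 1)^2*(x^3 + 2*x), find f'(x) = 5*x^4 - 8*x^3 + 9*x^2 - 8*x + 2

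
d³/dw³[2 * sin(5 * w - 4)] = -250*cos(5*w - 4)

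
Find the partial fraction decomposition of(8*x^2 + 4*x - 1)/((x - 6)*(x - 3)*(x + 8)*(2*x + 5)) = 312/(2057*(2*x + 5)) - 479/(1694*(x + 8)) - 83/(363*(x - 3)) + 311/(714*(x - 6))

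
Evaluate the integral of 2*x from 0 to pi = pi^2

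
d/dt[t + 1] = 1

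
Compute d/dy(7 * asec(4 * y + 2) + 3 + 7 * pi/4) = 7/(4*y^2*sqrt(1 - 1/(16*y^2 + 16*y + 4)) + 4*y*sqrt(1 - 1/(16*y^2 + 16*y + 4)) + sqrt(1 - 1/(16*y^2 + 16*y + 4)))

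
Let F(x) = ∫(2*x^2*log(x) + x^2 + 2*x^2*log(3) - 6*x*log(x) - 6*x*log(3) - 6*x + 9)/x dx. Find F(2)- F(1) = -4*log(3) + log(6)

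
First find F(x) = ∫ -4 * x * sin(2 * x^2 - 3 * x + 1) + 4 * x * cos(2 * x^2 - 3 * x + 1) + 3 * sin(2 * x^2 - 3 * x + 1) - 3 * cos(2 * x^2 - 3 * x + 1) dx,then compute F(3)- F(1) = -1 + cos(10) + sin(10)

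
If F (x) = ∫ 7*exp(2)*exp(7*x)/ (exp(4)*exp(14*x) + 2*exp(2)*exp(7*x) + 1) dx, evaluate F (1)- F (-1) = -exp(-5)/(exp(-5) + 1) + exp(9)/(1 + exp(9))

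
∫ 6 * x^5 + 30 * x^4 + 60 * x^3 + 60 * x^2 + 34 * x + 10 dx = x^6 + 6*x^5 + 15*x^4 + 20*x^3 + 17*x^2 + 10*x + C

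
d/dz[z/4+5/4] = 1/4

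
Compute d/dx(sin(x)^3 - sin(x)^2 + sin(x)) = (-2*sin(x) - 3*cos(x)^2 + 4)*cos(x)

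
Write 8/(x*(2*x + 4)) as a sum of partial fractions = -2/(x + 2) + 2/x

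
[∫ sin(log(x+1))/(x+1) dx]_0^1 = 1 - cos(log(2))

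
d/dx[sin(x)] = cos(x)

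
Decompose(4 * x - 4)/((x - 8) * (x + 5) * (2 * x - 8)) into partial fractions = -4/(39*(x + 5)) - 1/(6*(x - 4)) + 7/(26*(x - 8))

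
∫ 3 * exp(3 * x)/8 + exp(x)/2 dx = (exp(2*x) + 4)*exp(x)/8 + C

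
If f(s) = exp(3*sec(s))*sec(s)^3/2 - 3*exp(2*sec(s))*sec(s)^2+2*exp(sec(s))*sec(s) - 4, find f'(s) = (3*exp(2/cos(s))/(2*cos(s)^2) + 3*exp(2/cos(s))/(2*cos(s)^3) - 6*exp(1/cos(s))/cos(s) - 6*exp(1/cos(s))/cos(s)^2 + 2 + 2/cos(s))*exp(1/cos(s))*sin(s)/cos(s)^2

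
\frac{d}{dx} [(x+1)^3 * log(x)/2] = (3*x^3*log(x) + x^3 + 6*x^2*log(x) + 3*x^2 + 3*x*log(x) + 3*x + 1)/(2*x)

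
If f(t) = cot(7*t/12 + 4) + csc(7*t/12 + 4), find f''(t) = 49*cot(7*t/12 + 4)^3/72 + 49*cot(7*t/12 + 4)^2*csc(7*t/12 + 4)/72 + 49*cot(7*t/12 + 4)/72 + 49*csc(7*t/12 + 4)/144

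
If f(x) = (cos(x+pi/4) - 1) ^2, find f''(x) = 2*sin(2*x) + 2*cos(x + pi/4)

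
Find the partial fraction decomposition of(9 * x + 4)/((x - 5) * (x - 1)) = -13/(4*(x - 1)) + 49/(4*(x - 5))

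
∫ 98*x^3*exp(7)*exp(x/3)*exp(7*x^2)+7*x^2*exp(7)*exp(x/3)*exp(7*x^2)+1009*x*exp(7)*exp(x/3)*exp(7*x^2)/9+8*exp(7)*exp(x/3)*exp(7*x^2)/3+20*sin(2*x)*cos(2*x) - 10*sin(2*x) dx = (21*x^2 + x + 21)*exp(7*x^2 + x/3 + 7)/3 - 5*cos(2*x)^2 + 5*cos(2*x) + C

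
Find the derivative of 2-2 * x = -2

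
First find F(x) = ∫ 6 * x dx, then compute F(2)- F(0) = 12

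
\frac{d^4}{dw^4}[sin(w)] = sin(w)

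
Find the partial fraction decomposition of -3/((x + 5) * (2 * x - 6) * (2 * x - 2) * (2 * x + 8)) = 1/(128*(x + 5)) - 3/(280*(x + 4)) + 1/(160*(x - 1)) - 3/(896*(x - 3))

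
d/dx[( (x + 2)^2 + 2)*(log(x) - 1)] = (2*x^2*log(x) - x^2 + 4*x*log(x) + 6)/x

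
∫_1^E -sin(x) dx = cos(E) - cos(1)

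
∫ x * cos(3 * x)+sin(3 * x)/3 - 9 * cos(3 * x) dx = (x/3 - 3)*sin(3*x) + C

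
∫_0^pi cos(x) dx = 0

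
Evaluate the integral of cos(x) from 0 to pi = 0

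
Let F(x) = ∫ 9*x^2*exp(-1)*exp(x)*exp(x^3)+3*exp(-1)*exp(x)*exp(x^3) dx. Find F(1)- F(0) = -3*exp(-1) + 3*E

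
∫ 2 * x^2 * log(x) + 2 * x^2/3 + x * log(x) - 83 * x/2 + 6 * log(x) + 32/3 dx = x*(-126*x + (4*x^2 + 3*x + 36)*log(x) + 28)/6 + C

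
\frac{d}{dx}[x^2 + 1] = 2*x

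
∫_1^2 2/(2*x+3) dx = -log(5) + log(7)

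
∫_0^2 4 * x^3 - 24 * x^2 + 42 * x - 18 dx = 0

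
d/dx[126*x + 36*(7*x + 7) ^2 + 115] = 3528*x + 3654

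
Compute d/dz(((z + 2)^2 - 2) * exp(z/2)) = z^2*exp(z/2)/2 + 4*z*exp(z/2) + 5*exp(z/2)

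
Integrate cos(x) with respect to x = sin(x) + C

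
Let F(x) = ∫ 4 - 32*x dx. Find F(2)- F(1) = -44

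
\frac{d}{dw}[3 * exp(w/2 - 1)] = 3*exp(w/2 - 1)/2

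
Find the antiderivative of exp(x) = exp(x) + C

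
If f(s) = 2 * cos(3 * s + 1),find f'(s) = -6*sin(3*s + 1)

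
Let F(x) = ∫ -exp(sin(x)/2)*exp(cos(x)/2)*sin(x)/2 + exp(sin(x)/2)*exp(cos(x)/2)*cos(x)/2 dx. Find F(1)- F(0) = -exp(1/2) + exp(cos(1)/2 + sin(1)/2)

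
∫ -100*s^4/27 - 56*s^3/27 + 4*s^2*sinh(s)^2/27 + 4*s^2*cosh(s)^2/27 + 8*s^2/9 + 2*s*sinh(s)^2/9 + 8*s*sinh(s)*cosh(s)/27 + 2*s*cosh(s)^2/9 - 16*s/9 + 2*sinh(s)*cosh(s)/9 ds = -s*(2*s + 3)*(10*s^3 - 8*s^2 + 8*s - sinh(2*s))/27 + C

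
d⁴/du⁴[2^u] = 2^u*log(2)^4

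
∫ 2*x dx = x^2 + C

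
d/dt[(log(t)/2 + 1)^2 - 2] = (log(t) + 2)/(2*t)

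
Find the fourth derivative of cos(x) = cos(x)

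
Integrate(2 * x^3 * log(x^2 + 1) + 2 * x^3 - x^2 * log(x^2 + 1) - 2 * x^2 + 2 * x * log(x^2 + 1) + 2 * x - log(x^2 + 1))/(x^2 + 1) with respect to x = (x^2 - x + 1)*log(x^2 + 1) + C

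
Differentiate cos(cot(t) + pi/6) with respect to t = sin(pi/6 + 1/tan(t))/sin(t)^2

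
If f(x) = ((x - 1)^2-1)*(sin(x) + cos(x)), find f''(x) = -x^2*sin(x) - x^2*cos(x) - 2*x*sin(x) + 6*x*cos(x) + 6*sin(x) - 2*cos(x)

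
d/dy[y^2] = 2*y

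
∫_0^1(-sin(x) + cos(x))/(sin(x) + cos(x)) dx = log(cos(1) + sin(1))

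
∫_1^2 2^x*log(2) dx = 2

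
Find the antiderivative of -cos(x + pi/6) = -sin(x + pi/6) + C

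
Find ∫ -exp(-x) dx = exp(-x) + C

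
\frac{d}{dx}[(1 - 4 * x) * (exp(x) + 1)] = -4*x*exp(x) - 3*exp(x) - 4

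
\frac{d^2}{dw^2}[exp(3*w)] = 9*exp(3*w)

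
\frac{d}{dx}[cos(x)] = -sin(x)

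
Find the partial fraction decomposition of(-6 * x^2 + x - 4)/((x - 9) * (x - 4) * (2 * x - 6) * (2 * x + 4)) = 1/(44*(x + 2)) - 11/(24*(x - 3)) + 4/(5*(x - 4)) - 481/(1320*(x - 9))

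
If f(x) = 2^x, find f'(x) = 2^x*log(2)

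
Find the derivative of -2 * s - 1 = -2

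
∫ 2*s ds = s^2 + C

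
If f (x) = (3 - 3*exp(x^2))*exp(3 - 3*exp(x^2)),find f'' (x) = (-108*x^2*exp(3*x^2) + 216*x^2*exp(2*x^2) - 48*x^2*exp(x^2) + 18*exp(2*x^2) - 24*exp(x^2))*exp(3 - 3*exp(x^2))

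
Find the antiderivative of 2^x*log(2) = 2^x + C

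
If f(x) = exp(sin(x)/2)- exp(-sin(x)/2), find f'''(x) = (-6*exp(sin(x))*sin(x) + exp(sin(x))*cos(x)^2 - 4*exp(sin(x)) + 6*sin(x) + cos(x)^2 - 4)*exp(-sin(x)/2)*cos(x)/8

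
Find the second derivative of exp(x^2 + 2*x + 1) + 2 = 4*x^2*exp(x^2 + 2*x + 1) + 8*x*exp(x^2 + 2*x + 1) + 6*exp(x^2 + 2*x + 1)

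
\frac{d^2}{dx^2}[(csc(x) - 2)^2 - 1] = 2*(2 - 2/sin(x) - 4/sin(x)^2 + 3/sin(x)^3)/sin(x)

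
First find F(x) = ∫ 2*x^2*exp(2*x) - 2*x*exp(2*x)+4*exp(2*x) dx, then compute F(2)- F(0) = -3 + 3*exp(4)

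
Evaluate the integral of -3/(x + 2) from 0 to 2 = -3*log(2)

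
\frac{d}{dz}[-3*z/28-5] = -3/28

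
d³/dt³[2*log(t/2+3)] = 4/(t^3 + 18*t^2 + 108*t + 216)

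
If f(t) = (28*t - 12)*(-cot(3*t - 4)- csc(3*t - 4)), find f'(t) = 84*t*cot(3*t - 4)^2 + 84*t*cot(3*t - 4)*csc(3*t - 4) + 84*t - 36*cot(3*t - 4)^2 - 36*cot(3*t - 4)*csc(3*t - 4) - 28*cot(3*t - 4) - 28*csc(3*t - 4) - 36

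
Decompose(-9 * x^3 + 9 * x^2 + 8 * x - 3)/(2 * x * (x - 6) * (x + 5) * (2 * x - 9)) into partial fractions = 1613/(342*(2*x - 9)) - 1307/(2090*(x + 5)) - 175/(44*(x - 6)) - 1/(180*x)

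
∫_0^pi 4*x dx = 2*pi^2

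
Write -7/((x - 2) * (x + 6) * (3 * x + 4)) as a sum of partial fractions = 9/(20*(3*x + 4)) - 1/(16*(x + 6)) - 7/(80*(x - 2))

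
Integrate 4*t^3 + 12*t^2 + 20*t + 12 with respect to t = t^4 + 4*t^3 + 10*t^2 + 12*t + C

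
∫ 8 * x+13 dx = 4*x^2 + 13*x + C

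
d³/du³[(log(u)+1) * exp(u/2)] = (u^3*exp(u/2)*log(u) + u^3*exp(u/2) + 6*u^2*exp(u/2) - 12*u*exp(u/2) + 16*exp(u/2))/(8*u^3)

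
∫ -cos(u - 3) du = -sin(u - 3) + C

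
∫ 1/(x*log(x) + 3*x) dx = log(log(x) + 3) + C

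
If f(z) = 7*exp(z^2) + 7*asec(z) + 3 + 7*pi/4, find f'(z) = (14*z^3*sqrt(1 - 1/z^2)*exp(z^2) + 7)/(z^2*sqrt(1 - 1/z^2))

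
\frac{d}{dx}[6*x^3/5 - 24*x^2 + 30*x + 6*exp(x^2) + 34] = 18*x^2/5 + 12*x*exp(x^2) - 48*x + 30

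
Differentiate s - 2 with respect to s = 1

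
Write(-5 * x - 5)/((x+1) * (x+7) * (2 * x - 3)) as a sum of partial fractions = -10/(17*(2*x - 3)) + 5/(17*(x + 7))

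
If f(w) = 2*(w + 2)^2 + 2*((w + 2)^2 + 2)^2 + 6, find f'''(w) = 48*w + 96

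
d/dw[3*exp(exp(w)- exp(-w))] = (3*exp(exp(w) - exp(-w)) + 3*exp(2*w + exp(w) - exp(-w)))*exp(-w)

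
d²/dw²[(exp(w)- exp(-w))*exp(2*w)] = 9*exp(3*w) - exp(w)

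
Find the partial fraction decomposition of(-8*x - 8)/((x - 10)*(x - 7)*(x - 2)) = -3/(5*(x - 2)) + 64/(15*(x - 7)) - 11/(3*(x - 10))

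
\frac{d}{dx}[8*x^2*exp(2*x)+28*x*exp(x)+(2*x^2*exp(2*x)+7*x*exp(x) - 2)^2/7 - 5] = 16*x^4*exp(4*x)/7 + 16*x^3*exp(4*x)/7 + 12*x^3*exp(3*x) + 12*x^2*exp(3*x) + 194*x^2*exp(2*x)/7 + 194*x*exp(2*x)/7 + 24*x*exp(x) + 24*exp(x)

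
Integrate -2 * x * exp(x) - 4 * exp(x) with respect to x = 2*(-x - 1)*exp(x) + C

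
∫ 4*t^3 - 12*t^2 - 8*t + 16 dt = t^4 - 4*t^3 - 4*t^2 + 16*t + C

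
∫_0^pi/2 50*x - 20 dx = -5*pi - 1 + (-1 + 5*pi/2)^2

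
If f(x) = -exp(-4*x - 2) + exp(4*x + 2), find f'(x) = (4*exp(8*x + 4) + 4)*exp(-4*x - 2)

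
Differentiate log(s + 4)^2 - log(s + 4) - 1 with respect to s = (2*log(s + 4) - 1)/(s + 4)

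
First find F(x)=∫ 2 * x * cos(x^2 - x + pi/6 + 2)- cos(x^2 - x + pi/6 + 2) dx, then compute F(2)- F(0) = sin(pi/6 + 4) - sin(pi/6 + 2)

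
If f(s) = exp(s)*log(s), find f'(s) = (s*exp(s)*log(s) + exp(s))/s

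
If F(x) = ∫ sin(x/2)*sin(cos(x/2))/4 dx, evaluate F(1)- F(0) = -cos(1)/2 + cos(cos(1/2))/2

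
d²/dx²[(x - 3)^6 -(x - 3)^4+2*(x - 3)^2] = 30*x^4 - 360*x^3 + 1608*x^2 - 3168*x + 2326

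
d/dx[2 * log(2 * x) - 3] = 2/x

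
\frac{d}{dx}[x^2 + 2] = 2*x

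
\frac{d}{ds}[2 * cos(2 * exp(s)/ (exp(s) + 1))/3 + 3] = -4*exp(s)*sin(2*exp(s)/(exp(s) + 1))/(3*exp(2*s) + 6*exp(s) + 3)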